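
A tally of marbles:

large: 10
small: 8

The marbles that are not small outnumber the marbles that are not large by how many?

marbles that are not small: 10.
marbles that are not large: 8.
10 − 8 = 2.

2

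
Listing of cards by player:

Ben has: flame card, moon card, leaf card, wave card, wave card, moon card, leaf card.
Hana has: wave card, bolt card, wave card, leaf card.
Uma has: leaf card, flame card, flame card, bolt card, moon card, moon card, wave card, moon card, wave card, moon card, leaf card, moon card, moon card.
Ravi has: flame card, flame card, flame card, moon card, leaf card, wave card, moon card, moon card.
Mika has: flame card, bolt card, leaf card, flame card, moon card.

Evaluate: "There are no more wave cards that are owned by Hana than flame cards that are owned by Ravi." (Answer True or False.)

True

|wave cards owned by Hana| = 2.
|flame cards owned by Ravi| = 3.
The claim requires 2 ≤ 3, which holds.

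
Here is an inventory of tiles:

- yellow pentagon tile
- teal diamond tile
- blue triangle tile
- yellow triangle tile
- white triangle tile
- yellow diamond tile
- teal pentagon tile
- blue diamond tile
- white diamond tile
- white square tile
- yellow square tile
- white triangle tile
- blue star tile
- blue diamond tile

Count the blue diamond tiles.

2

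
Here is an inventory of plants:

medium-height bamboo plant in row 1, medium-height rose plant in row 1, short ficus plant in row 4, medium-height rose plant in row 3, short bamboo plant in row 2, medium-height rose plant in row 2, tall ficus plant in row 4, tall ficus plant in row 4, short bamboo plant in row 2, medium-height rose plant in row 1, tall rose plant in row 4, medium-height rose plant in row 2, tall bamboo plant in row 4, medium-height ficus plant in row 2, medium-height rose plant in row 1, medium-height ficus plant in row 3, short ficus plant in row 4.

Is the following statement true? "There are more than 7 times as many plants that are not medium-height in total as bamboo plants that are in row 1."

True

|plants that are not medium-height| = 8.
|bamboo plants in row 1| = 1.
The claim requires 8 > 7 × 1 = 7, which holds.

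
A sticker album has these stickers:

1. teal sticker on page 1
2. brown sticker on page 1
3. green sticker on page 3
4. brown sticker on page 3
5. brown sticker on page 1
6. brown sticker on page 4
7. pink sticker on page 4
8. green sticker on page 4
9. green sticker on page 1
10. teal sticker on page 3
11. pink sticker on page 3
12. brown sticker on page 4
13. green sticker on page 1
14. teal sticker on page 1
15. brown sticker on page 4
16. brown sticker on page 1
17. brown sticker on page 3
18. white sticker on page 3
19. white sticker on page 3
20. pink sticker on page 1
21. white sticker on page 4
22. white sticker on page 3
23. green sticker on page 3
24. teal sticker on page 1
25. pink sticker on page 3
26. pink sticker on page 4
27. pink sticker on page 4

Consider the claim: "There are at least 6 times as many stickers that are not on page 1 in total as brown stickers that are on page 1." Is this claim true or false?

True

|stickers that are not on page 1| = 18.
|brown stickers on page 1| = 3.
The claim requires 18 ≥ 6 × 3 = 18, which holds.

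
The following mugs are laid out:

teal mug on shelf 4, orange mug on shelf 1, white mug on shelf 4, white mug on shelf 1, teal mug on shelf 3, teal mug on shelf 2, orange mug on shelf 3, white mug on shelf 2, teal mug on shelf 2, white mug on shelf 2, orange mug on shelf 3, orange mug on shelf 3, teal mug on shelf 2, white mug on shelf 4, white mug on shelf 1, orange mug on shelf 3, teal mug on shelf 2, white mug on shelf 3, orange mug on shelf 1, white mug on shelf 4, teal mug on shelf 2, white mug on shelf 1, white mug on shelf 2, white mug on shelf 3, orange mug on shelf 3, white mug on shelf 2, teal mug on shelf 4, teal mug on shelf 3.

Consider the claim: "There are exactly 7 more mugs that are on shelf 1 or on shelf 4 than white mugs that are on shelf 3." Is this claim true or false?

There are 10 mugs on shelf 1 or on shelf 4.
There are 2 white mugs on shelf 3.
The claim requires 10 − 2 (= 8) to equal 7, which does not hold.

False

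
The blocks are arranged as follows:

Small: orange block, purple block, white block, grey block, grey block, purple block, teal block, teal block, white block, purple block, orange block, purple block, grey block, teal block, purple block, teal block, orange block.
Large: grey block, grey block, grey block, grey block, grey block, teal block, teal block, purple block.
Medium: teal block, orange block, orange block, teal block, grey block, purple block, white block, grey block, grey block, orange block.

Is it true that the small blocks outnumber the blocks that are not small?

|small blocks| = 17.
|blocks that are not small| = 18.
The claim requires 17 > 18, which does not hold.

False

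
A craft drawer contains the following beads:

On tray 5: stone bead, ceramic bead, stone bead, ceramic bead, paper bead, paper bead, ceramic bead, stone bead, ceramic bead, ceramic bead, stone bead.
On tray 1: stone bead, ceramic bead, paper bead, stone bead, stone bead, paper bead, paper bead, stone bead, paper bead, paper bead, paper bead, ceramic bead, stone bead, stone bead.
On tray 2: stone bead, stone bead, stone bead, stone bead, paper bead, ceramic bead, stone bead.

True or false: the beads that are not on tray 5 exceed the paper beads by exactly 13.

There are 21 beads that are not on tray 5.
There are 9 paper beads.
The claim requires 21 − 9 (= 12) to equal 13, which does not hold.

False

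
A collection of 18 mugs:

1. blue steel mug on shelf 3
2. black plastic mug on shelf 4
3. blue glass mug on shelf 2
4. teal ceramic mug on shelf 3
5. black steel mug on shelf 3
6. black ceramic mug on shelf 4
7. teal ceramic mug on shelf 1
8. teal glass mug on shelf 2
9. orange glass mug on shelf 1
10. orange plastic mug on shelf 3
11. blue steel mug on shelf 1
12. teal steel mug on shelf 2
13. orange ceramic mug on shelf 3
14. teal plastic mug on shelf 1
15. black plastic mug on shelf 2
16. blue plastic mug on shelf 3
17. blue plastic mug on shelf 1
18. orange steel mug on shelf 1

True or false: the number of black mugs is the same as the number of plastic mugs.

There are 4 black mugs.
There are 6 plastic mugs.
The claim requires 4 = 6, which does not hold.

False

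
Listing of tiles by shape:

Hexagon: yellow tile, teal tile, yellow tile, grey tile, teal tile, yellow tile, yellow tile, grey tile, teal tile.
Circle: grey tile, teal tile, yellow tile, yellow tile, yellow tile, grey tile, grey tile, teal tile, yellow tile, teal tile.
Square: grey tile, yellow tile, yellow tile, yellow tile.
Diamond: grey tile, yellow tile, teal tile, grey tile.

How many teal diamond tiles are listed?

1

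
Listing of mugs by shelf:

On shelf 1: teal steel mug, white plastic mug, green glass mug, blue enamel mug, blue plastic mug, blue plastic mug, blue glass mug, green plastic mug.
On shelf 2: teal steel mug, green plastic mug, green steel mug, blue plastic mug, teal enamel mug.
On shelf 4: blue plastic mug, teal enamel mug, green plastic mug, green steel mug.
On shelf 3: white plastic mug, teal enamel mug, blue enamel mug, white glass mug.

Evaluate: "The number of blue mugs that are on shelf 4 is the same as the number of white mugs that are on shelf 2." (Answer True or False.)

False

There is 1 blue mug on shelf 4.
There are 0 white mugs on shelf 2.
The claim requires 1 = 0, which does not hold.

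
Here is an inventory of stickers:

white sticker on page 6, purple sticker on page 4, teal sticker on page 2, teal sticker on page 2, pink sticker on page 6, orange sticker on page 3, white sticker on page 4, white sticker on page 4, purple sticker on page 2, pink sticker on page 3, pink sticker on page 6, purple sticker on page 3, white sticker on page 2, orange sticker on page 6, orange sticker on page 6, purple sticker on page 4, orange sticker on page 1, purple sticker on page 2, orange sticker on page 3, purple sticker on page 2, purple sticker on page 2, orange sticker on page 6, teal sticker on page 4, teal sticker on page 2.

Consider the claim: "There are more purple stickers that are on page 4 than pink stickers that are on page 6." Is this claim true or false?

There are 2 purple stickers on page 4.
There are 2 pink stickers on page 6.
The claim requires 2 > 2, which does not hold.

False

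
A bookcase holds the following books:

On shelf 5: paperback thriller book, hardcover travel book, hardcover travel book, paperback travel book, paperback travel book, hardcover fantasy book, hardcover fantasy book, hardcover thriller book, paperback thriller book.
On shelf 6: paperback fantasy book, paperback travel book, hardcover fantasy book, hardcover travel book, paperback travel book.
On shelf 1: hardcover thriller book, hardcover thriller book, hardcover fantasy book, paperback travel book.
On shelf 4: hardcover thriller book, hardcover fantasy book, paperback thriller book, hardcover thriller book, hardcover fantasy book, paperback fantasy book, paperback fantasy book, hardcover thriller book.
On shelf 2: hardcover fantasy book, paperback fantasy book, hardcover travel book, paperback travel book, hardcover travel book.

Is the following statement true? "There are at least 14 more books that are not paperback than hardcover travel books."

|books that are not paperback| = 18.
|hardcover travel books| = 5.
The claim requires 18 − 5 = 13 ≥ 14, which does not hold.

False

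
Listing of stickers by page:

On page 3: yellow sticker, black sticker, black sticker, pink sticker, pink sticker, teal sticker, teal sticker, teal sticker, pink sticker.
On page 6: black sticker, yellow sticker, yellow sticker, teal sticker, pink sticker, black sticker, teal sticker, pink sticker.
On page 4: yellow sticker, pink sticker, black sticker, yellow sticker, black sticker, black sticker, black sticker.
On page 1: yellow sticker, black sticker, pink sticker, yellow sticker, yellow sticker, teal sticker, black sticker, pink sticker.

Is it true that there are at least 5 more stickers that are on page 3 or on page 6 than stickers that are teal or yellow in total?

stickers on page 3 or on page 6: 17.
stickers that are teal or yellow: 14.
The claim requires 17 − 14 = 3 ≥ 5, which does not hold.

False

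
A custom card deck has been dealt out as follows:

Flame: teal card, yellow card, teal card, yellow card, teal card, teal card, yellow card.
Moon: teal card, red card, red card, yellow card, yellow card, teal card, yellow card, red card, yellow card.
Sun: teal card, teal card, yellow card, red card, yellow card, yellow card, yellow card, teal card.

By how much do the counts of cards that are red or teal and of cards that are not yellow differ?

cards that are red or teal: 13. cards that are not yellow: 13.
|13 − 13| = 13 − 13 = 0.

0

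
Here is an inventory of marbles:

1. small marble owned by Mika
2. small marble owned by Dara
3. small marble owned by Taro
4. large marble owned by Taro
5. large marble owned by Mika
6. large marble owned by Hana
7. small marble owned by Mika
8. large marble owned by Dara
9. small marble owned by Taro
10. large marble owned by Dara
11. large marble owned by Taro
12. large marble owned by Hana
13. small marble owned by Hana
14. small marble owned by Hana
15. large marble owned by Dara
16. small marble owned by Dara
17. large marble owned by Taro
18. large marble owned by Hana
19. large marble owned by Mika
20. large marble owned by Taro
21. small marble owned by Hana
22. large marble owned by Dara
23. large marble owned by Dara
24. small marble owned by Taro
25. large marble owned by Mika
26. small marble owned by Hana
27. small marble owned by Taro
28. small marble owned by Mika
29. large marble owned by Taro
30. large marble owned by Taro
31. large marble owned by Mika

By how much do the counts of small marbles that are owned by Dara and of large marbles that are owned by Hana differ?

small marbles owned by Dara: 2. large marbles owned by Hana: 3.
|2 − 3| = 3 − 2 = 1.

1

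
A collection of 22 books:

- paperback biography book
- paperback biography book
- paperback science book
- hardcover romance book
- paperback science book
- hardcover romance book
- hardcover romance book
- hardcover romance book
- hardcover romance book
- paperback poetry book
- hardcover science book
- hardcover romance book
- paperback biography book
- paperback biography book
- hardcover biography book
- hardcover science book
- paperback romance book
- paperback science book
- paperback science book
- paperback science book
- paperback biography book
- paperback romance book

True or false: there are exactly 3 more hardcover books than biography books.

True

There are 9 hardcover books.
There are 6 biography books.
The claim requires 9 − 6 (= 3) to equal 3, which holds.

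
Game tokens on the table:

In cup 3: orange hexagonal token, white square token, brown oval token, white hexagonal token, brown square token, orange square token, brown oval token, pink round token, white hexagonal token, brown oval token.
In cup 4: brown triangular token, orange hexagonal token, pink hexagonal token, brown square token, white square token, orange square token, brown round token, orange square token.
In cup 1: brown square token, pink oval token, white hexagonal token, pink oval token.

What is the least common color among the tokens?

pink

Counts by color: brown 8, white 5, orange 5, pink 4.
The minimum is 4, held uniquely by pink.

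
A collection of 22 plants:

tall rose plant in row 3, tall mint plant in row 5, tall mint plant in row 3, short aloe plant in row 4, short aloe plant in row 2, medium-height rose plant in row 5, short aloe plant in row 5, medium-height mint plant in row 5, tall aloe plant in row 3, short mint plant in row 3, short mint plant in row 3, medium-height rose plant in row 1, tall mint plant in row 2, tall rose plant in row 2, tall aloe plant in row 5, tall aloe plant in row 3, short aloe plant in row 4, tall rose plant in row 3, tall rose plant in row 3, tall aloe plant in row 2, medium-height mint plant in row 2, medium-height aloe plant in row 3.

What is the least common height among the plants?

Counts by height: tall 11, short 6, medium-height 5.
The minimum is 5, held uniquely by medium-height.

medium-height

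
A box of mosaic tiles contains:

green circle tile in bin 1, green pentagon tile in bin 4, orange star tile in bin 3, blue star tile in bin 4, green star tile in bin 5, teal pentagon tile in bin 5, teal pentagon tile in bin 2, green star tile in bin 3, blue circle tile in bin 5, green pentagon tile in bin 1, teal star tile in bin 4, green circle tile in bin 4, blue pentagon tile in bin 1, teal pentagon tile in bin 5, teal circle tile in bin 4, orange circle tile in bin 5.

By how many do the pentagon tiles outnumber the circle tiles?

pentagon tiles: 6.
circle tiles: 5.
6 − 5 = 1.

1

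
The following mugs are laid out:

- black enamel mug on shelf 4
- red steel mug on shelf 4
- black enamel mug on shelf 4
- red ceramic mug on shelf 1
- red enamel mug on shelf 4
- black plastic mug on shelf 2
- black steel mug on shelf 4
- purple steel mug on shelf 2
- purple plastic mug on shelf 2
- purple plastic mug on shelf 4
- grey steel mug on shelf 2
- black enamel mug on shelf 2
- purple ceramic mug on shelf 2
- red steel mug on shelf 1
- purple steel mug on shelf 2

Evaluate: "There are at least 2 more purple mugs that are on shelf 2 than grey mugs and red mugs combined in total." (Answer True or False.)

There are 4 purple mugs on shelf 2.
grey mugs: 1; red mugs: 4; combined: 1 + 4 = 5.
The claim requires 4 − 5 = -1 ≥ 2, which does not hold.

False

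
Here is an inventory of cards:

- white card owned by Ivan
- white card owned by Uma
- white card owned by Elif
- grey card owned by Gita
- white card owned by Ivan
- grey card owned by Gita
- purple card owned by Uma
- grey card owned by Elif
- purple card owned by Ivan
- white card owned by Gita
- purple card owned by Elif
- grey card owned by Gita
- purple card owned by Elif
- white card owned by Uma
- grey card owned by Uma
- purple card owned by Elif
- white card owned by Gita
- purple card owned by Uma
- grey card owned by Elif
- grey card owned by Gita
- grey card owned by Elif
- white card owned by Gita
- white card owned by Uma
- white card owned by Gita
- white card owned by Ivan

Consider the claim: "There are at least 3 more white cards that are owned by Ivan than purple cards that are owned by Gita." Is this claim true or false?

True

white cards owned by Ivan: 3.
purple cards owned by Gita: 0.
The claim requires 3 − 0 = 3 ≥ 3, which holds.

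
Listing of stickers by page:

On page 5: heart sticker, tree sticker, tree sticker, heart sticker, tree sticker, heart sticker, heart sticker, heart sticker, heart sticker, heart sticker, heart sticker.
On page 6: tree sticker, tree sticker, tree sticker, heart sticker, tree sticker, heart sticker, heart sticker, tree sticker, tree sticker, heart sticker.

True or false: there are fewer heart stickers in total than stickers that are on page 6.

There are 12 heart stickers.
There are 10 stickers on page 6.
The claim requires 12 < 10, which does not hold.

False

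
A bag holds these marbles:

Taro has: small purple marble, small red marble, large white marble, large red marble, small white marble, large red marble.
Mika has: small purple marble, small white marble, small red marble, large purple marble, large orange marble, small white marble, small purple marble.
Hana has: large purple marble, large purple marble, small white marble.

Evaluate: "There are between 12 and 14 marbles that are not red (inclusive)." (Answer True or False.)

True

|marbles that are not red| = 12.
The claim requires 12 ≤ 12 ≤ 14, which holds.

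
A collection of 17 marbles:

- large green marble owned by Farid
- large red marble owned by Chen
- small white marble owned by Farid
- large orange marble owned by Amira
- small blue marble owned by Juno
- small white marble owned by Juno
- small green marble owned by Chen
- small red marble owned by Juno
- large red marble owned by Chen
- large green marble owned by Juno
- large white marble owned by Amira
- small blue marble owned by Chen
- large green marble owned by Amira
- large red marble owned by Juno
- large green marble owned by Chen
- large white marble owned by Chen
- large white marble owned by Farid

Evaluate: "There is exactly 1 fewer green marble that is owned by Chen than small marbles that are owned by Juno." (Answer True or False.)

green marbles owned by Chen: 2.
small marbles owned by Juno: 3.
The claim requires 3 − 2 (= 1) to equal 1, which holds.

True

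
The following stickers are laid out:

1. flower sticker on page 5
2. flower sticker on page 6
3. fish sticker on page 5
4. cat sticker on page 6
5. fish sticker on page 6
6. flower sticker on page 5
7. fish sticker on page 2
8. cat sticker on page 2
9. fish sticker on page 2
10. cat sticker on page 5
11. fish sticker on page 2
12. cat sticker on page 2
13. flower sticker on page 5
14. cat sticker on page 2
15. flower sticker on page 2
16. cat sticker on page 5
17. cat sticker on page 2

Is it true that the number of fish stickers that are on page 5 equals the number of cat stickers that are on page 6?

True

fish stickers on page 5: 1.
cat stickers on page 6: 1.
The claim requires 1 = 1, which holds.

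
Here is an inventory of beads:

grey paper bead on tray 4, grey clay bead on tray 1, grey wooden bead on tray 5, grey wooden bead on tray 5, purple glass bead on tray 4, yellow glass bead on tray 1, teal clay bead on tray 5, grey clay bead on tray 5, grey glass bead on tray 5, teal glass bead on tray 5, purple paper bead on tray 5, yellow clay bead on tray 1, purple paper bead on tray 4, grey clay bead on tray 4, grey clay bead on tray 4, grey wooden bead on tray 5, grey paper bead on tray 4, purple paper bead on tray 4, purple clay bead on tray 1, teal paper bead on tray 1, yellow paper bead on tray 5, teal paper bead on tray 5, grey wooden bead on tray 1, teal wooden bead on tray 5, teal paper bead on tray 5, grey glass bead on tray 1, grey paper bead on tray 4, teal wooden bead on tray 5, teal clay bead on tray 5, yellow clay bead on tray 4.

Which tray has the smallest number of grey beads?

tray 1

Counts by tray (restricted to grey beads): tray 4→5, tray 5→5, tray 1→3.
The minimum is 3, held uniquely by tray 1.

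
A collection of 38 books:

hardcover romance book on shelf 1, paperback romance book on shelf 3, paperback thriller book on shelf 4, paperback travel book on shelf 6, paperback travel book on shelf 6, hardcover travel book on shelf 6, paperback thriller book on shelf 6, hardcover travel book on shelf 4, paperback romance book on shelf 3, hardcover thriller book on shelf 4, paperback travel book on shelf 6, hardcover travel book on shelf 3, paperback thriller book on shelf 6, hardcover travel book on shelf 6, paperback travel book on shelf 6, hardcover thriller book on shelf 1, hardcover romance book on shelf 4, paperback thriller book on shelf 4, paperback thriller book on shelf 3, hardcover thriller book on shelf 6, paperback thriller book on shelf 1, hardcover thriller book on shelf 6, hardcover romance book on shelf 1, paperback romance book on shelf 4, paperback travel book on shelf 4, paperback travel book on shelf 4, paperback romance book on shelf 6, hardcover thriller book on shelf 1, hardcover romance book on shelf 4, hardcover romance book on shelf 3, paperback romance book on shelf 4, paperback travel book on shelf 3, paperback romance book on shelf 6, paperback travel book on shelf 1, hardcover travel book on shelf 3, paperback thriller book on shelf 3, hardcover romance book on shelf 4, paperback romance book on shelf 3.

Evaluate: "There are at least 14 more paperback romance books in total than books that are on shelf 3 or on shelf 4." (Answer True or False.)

There are 7 paperback romance books.
There are 20 books on shelf 3 or on shelf 4.
The claim requires 7 − 20 = -13 ≥ 14, which does not hold.

False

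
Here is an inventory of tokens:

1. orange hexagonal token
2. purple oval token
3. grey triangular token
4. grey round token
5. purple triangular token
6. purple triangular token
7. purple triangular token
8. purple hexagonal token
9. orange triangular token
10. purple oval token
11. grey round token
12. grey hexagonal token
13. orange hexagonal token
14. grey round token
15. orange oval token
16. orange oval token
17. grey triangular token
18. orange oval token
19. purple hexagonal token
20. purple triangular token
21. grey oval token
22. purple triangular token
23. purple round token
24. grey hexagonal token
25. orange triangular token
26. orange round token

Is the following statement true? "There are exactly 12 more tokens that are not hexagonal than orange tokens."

There are 20 tokens that are not hexagonal.
There are 8 orange tokens.
The claim requires 20 − 8 (= 12) to equal 12, which holds.

True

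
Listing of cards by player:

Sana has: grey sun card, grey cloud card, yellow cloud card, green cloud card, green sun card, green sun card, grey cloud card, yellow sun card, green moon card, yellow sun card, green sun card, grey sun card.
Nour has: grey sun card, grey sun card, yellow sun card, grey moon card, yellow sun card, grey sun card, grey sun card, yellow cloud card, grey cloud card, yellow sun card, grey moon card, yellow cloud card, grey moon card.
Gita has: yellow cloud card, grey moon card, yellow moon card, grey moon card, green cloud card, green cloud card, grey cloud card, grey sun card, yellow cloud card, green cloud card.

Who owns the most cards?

Counts by player: Nour→13, Sana→12, Gita→10.
The maximum is 13, held uniquely by Nour.

Nour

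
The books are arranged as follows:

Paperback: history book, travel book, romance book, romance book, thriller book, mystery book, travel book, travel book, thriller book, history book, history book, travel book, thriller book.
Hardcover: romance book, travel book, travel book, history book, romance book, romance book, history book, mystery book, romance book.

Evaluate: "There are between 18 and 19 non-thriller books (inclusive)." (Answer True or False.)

There are 19 non-thriller books.
The claim requires 18 ≤ 19 ≤ 19, which holds.

True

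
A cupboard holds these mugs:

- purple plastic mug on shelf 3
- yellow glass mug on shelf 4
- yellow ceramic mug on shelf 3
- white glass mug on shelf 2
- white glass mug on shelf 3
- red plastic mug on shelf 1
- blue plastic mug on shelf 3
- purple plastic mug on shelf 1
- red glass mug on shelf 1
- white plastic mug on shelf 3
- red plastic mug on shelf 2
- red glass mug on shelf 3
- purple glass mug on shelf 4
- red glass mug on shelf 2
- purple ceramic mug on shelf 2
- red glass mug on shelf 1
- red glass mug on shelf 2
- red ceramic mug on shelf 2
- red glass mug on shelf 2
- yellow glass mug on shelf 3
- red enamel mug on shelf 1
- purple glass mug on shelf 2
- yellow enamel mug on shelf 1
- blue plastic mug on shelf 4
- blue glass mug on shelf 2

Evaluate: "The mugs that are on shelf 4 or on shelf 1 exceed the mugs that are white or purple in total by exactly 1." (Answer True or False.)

mugs on shelf 4 or on shelf 1: 9.
mugs that are white or purple: 8.
The claim requires 9 − 8 (= 1) to equal 1, which holds.

True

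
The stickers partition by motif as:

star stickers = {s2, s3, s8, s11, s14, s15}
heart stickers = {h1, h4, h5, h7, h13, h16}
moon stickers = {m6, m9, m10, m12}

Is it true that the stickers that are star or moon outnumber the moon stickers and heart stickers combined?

False

There are 10 stickers that are star or moon.
moon stickers: 4; heart stickers: 6; combined: 4 + 6 = 10.
The claim requires 10 > 10, which does not hold.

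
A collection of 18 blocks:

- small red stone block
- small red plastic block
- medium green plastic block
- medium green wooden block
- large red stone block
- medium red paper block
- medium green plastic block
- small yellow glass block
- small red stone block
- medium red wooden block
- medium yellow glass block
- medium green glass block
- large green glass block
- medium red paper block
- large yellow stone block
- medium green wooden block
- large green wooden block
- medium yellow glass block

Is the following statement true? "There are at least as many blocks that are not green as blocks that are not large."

blocks that are not green: 11.
blocks that are not large: 14.
The claim requires 11 ≥ 14, which does not hold.

False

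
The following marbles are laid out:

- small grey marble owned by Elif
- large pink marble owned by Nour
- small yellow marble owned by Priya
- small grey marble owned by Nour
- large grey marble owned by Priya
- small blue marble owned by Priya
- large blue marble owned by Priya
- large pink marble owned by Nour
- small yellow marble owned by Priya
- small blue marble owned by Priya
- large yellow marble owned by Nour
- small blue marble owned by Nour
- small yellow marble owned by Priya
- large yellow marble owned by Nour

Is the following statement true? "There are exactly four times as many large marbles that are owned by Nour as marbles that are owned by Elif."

large marbles owned by Nour: 4.
marbles owned by Elif: 1.
The claim requires 4 = 4 × 1 = 4, which holds.

True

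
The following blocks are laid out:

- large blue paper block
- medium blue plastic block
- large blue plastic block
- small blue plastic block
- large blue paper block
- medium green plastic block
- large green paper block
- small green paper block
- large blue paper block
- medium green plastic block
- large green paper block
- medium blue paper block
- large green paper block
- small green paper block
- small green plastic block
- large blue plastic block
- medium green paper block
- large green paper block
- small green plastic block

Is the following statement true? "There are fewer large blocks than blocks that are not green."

|large blocks| = 9.
|blocks that are not green| = 8.
The claim requires 9 < 8, which does not hold.

False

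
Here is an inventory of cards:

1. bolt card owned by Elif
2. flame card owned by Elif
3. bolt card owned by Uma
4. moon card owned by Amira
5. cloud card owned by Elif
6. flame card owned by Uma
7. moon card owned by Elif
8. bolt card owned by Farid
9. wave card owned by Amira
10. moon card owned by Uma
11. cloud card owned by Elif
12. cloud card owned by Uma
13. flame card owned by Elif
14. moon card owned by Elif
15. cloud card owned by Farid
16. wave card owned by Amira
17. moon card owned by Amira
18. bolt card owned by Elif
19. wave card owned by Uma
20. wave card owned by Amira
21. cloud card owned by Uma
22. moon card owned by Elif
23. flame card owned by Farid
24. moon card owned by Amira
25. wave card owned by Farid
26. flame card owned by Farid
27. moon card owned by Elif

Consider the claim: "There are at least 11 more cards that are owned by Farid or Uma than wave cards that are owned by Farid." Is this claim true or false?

Count of cards owned by Farid or Uma: 11.
Count of wave cards owned by Farid: 1.
The claim requires 11 − 1 = 10 ≥ 11, which does not hold.

False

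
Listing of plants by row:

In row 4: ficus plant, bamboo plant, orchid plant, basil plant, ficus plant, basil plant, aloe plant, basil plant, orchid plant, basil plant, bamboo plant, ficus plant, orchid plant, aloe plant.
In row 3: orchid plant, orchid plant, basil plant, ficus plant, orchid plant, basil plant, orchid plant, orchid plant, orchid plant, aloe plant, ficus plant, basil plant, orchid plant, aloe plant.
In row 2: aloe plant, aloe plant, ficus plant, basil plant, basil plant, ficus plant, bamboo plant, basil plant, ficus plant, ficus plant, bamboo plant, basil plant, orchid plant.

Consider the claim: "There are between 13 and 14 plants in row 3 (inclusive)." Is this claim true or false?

|plants in row 3| = 14.
The claim requires 13 ≤ 14 ≤ 14, which holds.

True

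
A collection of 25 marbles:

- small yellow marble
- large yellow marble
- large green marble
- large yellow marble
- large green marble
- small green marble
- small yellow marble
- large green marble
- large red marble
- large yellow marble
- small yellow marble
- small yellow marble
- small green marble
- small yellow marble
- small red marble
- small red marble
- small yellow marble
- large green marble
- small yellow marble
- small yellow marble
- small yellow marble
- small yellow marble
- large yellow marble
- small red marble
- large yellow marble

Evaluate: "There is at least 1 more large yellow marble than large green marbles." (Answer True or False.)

There are 5 large yellow marbles.
There are 4 large green marbles.
The claim requires 5 − 4 = 1 ≥ 1, which holds.

True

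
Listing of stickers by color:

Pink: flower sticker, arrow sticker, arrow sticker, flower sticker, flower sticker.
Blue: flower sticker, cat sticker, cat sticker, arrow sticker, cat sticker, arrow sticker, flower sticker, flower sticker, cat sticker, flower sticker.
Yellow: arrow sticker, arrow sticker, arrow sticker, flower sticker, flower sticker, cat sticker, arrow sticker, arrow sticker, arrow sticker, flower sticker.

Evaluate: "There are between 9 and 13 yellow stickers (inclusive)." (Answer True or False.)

True

|yellow stickers| = 10.
The claim requires 9 ≤ 10 ≤ 13, which holds.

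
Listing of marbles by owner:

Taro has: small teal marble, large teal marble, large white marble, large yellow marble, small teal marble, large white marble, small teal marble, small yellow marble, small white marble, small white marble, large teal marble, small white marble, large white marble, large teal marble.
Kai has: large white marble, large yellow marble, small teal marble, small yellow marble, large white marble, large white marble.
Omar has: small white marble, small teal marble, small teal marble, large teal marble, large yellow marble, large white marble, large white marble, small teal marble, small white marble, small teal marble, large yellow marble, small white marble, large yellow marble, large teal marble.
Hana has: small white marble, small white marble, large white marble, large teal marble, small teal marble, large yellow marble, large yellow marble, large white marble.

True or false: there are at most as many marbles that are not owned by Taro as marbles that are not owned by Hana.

True

marbles that are not owned by Taro: 28.
marbles that are not owned by Hana: 34.
The claim requires 28 ≤ 34, which holds.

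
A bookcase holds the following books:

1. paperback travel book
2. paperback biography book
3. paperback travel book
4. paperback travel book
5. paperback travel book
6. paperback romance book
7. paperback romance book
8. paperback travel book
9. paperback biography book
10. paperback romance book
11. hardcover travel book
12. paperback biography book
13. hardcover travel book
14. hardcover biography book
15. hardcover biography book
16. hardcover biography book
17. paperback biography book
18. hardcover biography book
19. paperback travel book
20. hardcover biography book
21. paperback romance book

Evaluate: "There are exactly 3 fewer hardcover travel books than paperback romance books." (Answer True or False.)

There are 2 hardcover travel books.
There are 4 paperback romance books.
The claim requires 4 − 2 (= 2) to equal 3, which does not hold.

False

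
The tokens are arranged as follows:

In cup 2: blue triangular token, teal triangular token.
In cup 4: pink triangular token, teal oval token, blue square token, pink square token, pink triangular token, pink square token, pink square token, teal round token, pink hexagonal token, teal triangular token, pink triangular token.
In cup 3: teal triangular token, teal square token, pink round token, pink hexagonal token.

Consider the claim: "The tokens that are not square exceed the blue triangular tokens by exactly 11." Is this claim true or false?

There are 12 tokens that are not square.
There is 1 blue triangular token.
The claim requires 12 − 1 (= 11) to equal 11, which holds.

True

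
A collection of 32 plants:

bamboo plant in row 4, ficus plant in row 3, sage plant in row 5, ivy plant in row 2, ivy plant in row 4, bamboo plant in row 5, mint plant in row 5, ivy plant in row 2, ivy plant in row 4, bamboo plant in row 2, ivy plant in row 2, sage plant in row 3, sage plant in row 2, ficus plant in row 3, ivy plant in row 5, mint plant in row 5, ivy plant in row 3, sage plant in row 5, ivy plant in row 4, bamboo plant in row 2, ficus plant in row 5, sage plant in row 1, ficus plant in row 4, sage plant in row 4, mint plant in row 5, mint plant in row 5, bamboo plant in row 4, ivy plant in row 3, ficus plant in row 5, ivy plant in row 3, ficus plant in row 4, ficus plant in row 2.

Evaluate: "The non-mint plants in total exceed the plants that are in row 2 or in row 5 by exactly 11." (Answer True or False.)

|non-mint plants| = 28.
|plants in row 2 or in row 5| = 17.
The claim requires 28 − 17 (= 11) to equal 11, which holds.

True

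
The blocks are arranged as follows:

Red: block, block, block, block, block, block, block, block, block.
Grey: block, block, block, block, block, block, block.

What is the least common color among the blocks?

Counts by color: red 9, grey 7.
The minimum is 7, held uniquely by grey.

grey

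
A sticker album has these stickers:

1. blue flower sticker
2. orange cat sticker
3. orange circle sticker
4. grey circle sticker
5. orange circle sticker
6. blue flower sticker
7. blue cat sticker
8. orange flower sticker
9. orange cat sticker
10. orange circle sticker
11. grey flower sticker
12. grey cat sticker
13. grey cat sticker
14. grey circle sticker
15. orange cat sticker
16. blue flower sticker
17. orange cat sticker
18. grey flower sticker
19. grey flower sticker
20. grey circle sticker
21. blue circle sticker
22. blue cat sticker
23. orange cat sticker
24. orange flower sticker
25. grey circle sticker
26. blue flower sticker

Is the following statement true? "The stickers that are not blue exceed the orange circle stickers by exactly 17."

There are 19 stickers that are not blue.
There are 3 orange circle stickers.
The claim requires 19 − 3 (= 16) to equal 17, which does not hold.

False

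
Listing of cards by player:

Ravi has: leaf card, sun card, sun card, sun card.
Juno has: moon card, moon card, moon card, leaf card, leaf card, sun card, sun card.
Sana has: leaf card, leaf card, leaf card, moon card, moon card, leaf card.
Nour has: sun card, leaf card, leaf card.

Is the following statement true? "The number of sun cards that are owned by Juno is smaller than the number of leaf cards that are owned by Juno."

sun cards owned by Juno: 2.
leaf cards owned by Juno: 2.
The claim requires 2 < 2, which does not hold.

False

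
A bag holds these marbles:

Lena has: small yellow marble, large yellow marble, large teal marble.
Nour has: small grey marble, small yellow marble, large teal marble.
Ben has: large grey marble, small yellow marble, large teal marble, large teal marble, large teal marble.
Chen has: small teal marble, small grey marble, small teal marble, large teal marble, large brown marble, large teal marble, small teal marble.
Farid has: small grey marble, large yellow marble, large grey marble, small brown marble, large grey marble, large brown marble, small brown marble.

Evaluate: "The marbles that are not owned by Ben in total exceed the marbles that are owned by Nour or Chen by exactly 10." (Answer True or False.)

True

|marbles that are not owned by Ben| = 20.
|marbles owned by Nour or Chen| = 10.
The claim requires 20 − 10 (= 10) to equal 10, which holds.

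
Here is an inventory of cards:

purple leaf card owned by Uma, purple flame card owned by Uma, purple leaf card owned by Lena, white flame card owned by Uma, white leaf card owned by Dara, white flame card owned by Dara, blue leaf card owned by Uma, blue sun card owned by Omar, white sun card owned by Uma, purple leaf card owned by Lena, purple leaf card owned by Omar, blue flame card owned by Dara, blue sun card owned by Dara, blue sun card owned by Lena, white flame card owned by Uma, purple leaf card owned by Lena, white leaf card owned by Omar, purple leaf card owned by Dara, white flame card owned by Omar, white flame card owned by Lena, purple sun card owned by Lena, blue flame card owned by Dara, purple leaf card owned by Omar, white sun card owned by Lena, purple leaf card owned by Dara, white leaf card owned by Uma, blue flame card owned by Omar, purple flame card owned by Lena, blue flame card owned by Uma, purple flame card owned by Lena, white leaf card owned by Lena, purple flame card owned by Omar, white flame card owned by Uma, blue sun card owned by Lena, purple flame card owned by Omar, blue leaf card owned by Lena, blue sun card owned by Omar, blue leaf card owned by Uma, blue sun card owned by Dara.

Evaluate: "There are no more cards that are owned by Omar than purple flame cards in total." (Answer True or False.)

False

Count of cards owned by Omar: 9.
There are 5 purple flame cards.
The claim requires 9 ≤ 5, which does not hold.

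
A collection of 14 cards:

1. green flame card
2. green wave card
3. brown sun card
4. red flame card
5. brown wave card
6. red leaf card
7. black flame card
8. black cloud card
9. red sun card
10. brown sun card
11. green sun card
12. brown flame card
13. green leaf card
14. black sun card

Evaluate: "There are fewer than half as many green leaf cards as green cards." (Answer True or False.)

There is 1 green leaf card.
There are 4 green cards.
The claim requires 2 × 1 = 2 < 4, which holds.

True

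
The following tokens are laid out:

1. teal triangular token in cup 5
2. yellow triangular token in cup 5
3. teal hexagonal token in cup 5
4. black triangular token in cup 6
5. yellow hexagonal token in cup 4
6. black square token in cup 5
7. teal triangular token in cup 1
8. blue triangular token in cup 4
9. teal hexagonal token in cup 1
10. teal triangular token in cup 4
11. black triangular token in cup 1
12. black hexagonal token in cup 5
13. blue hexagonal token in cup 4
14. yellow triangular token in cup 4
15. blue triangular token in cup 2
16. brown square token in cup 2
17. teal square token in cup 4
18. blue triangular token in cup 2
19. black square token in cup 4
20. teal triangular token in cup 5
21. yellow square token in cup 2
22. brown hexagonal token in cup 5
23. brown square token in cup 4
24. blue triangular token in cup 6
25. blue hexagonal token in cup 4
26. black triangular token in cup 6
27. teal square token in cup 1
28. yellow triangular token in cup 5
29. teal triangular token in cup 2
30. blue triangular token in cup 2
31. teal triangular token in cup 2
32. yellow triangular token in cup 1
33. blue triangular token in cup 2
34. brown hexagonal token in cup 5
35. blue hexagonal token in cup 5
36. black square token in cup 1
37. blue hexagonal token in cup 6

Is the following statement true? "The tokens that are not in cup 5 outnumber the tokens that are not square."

False

tokens that are not in cup 5: 27.
tokens that are not square: 29.
The claim requires 27 > 29, which does not hold.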